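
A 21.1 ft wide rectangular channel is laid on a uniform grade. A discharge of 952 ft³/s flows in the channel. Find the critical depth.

y_c = 3.98 ft

For a rectangular channel, critical depth y_c = (q²/g)^(1/3) where q = Q/b = 952/21.1 = 45.12 ft²/s.
So y_c = (45.12²/32.2)^(1/3) = 3.98 ft.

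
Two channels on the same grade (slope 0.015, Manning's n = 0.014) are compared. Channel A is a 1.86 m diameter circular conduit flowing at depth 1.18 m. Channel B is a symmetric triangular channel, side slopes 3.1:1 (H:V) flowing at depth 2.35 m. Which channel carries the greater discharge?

channel B

Channel A: For a circular section of diameter D = 1.86 m at depth y = 1.18 m, the central angle is θ = 2 arccos(1 − 2y/D) = 3.686 rad. Then A = (D²/8)(θ − sin θ) = 1.818 m² and P = Dθ/2 = 3.428 m. Hydraulic radius R = A/P = 1.818/3.428 = 0.5303 m. Q_A = (1/0.014)·1.818·0.5303^(2/3)·√0.015 = 10.42 m³/s.
Channel B: For a triangular section with side slope z = 3.1: A = zy² = 3.1×2.35² = 17.12 m²; P = 2y√(1+z²) = 2×2.35×3.257 = 15.31 m. Hydraulic radius R = A/P = 17.12/15.31 = 1.118 m. Q_B = (1/0.014)·17.12·1.118^(2/3)·√0.015 = 161.4 m³/s.
Q_A = 10.42 m³/s vs Q_B = 161.4 m³/s, so channel B carries more.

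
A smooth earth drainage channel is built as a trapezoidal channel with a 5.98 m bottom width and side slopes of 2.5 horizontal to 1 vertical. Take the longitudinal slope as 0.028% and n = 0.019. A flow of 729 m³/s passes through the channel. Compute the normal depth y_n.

y_n = 9.54 m

Manning's equation rearranged: A R^(2/3) = nQ / (1·√S) = 0.019 × 729 / (√0.00028) = 827.8.
At y = 8.25 m: A R^(2/3) = 585.3 — short.
At y = 10.3 m: A R^(2/3) = 995.8 — over.
At y = 9.54 m: A R^(2/3) = 827.9 — close enough.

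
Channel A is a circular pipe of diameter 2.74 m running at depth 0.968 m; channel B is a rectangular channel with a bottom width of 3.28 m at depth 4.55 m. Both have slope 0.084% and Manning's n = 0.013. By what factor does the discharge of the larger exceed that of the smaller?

Channel A: For a circular section of diameter D = 2.74 m at depth y = 0.968 m, the central angle is θ = 2 arccos(1 − 2y/D) = 2.546 rad. Then A = (D²/8)(θ − sin θ) = 1.863 m² and P = Dθ/2 = 3.488 m. Hydraulic radius R = A/P = 1.863/3.488 = 0.5341 m. Q_A = (1/0.013)·1.863·0.5341^(2/3)·√0.00084 = 2.734 m³/s.
Channel B: Flow area A = b·y = 3.28 × 4.55 = 14.92 m². Wetted perimeter P = b + 2y = 3.28 + 2×4.55 = 12.38 m. Hydraulic radius R = A/P = 14.92/12.38 = 1.205 m. Q_B = (1/0.013)·14.92·1.205^(2/3)·√0.00084 = 37.69 m³/s.
The larger discharge is 37.69 m³/s and the smaller is 2.734 m³/s; the ratio is 13.8.

13.8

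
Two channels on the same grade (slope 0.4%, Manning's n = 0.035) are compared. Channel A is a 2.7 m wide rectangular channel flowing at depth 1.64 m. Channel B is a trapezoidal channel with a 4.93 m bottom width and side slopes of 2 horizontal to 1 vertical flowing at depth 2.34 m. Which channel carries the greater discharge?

channel B

Channel A: Flow area A = b·y = 2.7 × 1.64 = 4.428 m². Wetted perimeter P = b + 2y = 2.7 + 2×1.64 = 5.98 m. Hydraulic radius R = A/P = 4.428/5.98 = 0.7405 m. Q_A = (1/0.035)·4.428·0.7405^(2/3)·√0.004 = 6.549 m³/s.
Channel B: With bottom width b = 4.93 m and side slope z = 2: A = (b + zy)y = (4.93 + 2×2.34)×2.34 = 22.49 m²; P = b + 2y√(1+z²) = 4.93 + 2×2.34×2.236 = 15.39 m. Hydraulic radius R = A/P = 22.49/15.39 = 1.461 m. Q_B = (1/0.035)·22.49·1.461^(2/3)·√0.004 = 52.31 m³/s.
Q_A = 6.549 m³/s vs Q_B = 52.31 m³/s, so channel B carries more.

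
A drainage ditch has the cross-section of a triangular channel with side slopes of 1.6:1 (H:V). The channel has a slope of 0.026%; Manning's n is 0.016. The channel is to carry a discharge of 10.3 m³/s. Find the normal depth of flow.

y_n = 2.48 m

Manning's equation rearranged: A R^(2/3) = nQ / (1·√S) = 0.016 × 10.3 / (√0.00026) = 10.22.
At y = 2.71 m: A R^(2/3) = 12.89 — too large.
At y = 2.1 m: A R^(2/3) = 6.531 — too small.
At y = 2.48 m: A R^(2/3) = 10.18 — matches.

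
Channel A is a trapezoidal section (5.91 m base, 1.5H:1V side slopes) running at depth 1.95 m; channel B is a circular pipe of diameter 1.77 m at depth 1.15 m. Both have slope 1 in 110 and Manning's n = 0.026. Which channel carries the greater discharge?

channel A

Channel A: With bottom width b = 5.91 m and side slope z = 1.5: A = (b + zy)y = (5.91 + 1.5×1.95)×1.95 = 17.23 m²; P = b + 2y√(1+z²) = 5.91 + 2×1.95×1.803 = 12.94 m. Hydraulic radius R = A/P = 17.23/12.94 = 1.331 m. Q_A = (1/0.026)·17.23·1.331^(2/3)·√0.009091 = 76.46 m³/s.
Channel B: For a circular section of diameter D = 1.77 m at depth y = 1.15 m, the central angle is θ = 2 arccos(1 − 2y/D) = 3.75 rad. Then A = (D²/8)(θ − sin θ) = 1.692 m² and P = Dθ/2 = 3.319 m. Hydraulic radius R = A/P = 1.692/3.319 = 0.5099 m. Q_B = (1/0.026)·1.692·0.5099^(2/3)·√0.009091 = 3.961 m³/s.
Q_A = 76.46 m³/s vs Q_B = 3.961 m³/s, so channel A carries more.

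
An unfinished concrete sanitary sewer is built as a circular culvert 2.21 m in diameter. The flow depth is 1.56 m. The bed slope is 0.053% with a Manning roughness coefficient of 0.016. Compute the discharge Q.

For a circular section of diameter D = 2.21 m at depth y = 1.56 m, the central angle is θ = 2 arccos(1 − 2y/D) = 3.99 rad. Then A = (D²/8)(θ − sin θ) = 2.894 m² and P = Dθ/2 = 4.409 m.
Hydraulic radius R = A/P = 2.894/4.409 = 0.6564 m.
Manning's equation: Q = (1/n) A R^(2/3) S^(1/2) = (1/0.016) × 2.894 × 0.6564^(2/3) × 0.00053^(1/2) = 3.15 m³/s.

Q = 3.15 m³/s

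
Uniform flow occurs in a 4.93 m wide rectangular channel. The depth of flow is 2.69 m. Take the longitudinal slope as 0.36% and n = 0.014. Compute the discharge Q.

Q = 67.2 m³/s

Flow area A = b·y = 4.93 × 2.69 = 13.26 m². Wetted perimeter P = b + 2y = 4.93 + 2×2.69 = 10.31 m.
Hydraulic radius R = A/P = 13.26/10.31 = 1.286 m.
Manning's equation: Q = (1/n) A R^(2/3) S^(1/2) = (1/0.014) × 13.26 × 1.286^(2/3) × 0.0036^(1/2) = 67.2 m³/s.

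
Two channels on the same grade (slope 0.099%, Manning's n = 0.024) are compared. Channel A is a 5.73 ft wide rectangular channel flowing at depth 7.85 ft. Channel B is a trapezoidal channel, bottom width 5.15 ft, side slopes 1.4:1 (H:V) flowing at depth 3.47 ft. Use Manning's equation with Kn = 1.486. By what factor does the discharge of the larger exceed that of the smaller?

Channel A: Flow area A = b·y = 5.73 × 7.85 = 44.98 ft². Wetted perimeter P = b + 2y = 5.73 + 2×7.85 = 21.43 ft. Hydraulic radius R = A/P = 44.98/21.43 = 2.099 ft. Q_A = (1.486/0.024)·44.98·2.099^(2/3)·√0.00099 = 143.7 ft³/s.
Channel B: With bottom width b = 5.15 ft and side slope z = 1.4: A = (b + zy)y = (5.15 + 1.4×3.47)×3.47 = 34.73 ft²; P = b + 2y√(1+z²) = 5.15 + 2×3.47×1.72 = 17.09 ft. Hydraulic radius R = A/P = 34.73/17.09 = 2.032 ft. Q_B = (1.486/0.024)·34.73·2.032^(2/3)·√0.00099 = 108.5 ft³/s.
The larger discharge is 143.7 ft³/s and the smaller is 108.5 ft³/s; the ratio is 1.32.

1.32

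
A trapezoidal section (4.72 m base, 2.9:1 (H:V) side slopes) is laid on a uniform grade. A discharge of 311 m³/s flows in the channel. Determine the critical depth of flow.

y_c = 3.99 m

At critical depth, Q² T / (g A³) = 1, i.e. A³/T = Q²/g = 311²/9.81 = 9859.
At y = 3.26 m: A³/T = 4175 — low.
At y = 5.03 m: A³/T = 27020 — high.
At y = 3.99 m: A³/T = 9857 — matches.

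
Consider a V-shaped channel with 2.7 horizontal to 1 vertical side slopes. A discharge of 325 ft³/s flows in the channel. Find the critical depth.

y_c = 3.9 ft

At critical depth, Q² T / (g A³) = 1, i.e. A³/T = Q²/g = 325²/32.2 = 3280.
Trying y = 3.41 ft: A³/T = 1681 — short.
Trying y = 4.3 ft: A³/T = 5358 — over.
Trying y = 3.9 ft: A³/T = 3289 — matches.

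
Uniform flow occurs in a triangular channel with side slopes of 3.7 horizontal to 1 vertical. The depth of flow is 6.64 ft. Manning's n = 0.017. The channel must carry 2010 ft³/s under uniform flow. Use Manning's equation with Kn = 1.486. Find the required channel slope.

For a triangular section with side slope z = 3.7: A = zy² = 3.7×6.64² = 163.1 ft²; P = 2y√(1+z²) = 2×6.64×3.833 = 50.9 ft.
Hydraulic radius R = A/P = 163.1/50.9 = 3.205 ft.
From Manning's equation, S = [nQ / (1.486 A R^(2/3))]² = [0.017 × 2010 / (1.486 × 163.1 × 3.205^(2/3))]² = 0.0042.

S = 0.0042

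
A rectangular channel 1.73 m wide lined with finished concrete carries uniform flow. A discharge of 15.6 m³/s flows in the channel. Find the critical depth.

For a rectangular channel, critical depth y_c = (q²/g)^(1/3) where q = Q/b = 15.6/1.73 = 9.017 m²/s.
So y_c = (9.017²/9.81)^(1/3) = 2.02 m.

y_c = 2.02 m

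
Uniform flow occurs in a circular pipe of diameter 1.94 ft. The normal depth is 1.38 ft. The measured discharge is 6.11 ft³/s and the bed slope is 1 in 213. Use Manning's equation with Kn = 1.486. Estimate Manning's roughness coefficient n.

n = 0.026

For a circular section of diameter D = 1.94 ft at depth y = 1.38 ft, the central angle is θ = 2 arccos(1 − 2y/D) = 4.014 rad. Then A = (D²/8)(θ − sin θ) = 2.249 ft² and P = Dθ/2 = 3.894 ft.
Hydraulic radius R = A/P = 2.249/3.894 = 0.5776 ft.
Rearranging Manning's equation: n = (1.486/Q) A R^(2/3) S^(1/2) = (1.486/6.11) × 2.249 × 0.5776^(2/3) × √0.004695 = 0.026.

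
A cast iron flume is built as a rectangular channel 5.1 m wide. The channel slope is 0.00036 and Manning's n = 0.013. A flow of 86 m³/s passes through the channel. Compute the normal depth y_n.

y_n = 7.52 m

Manning's equation rearranged: A R^(2/3) = nQ / (1·√S) = 0.013 × 86 / (√0.00036) = 58.92.
At y = 8.77 m: A R^(2/3) = 70.42 — over.
At y = 5.59 m: A R^(2/3) = 41.42 — short.
At y = 7.52 m: A R^(2/3) = 58.92 — close enough.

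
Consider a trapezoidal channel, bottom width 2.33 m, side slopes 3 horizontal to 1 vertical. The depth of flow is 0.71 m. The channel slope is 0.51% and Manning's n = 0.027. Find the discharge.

Q = 5.02 m³/s

With bottom width b = 2.33 m and side slope z = 3: A = (b + zy)y = (2.33 + 3×0.71)×0.71 = 3.167 m²; P = b + 2y√(1+z²) = 2.33 + 2×0.71×3.162 = 6.82 m.
Hydraulic radius R = A/P = 3.167/6.82 = 0.4643 m.
Manning's equation: Q = (1/n) A R^(2/3) S^(1/2) = (1/0.027) × 3.167 × 0.4643^(2/3) × 0.0051^(1/2) = 5.02 m³/s.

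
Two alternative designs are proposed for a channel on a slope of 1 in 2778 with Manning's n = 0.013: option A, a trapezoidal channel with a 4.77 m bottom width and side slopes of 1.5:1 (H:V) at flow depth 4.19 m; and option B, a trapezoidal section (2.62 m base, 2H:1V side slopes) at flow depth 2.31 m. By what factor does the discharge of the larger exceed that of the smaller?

4.11

Channel A: With bottom width b = 4.77 m and side slope z = 1.5: A = (b + zy)y = (4.77 + 1.5×4.19)×4.19 = 46.32 m²; P = b + 2y√(1+z²) = 4.77 + 2×4.19×1.803 = 19.88 m. Hydraulic radius R = A/P = 46.32/19.88 = 2.33 m. Q_A = (1/0.013)·46.32·2.33^(2/3)·√0.00036 = 118.8 m³/s.
Channel B: With bottom width b = 2.62 m and side slope z = 2: A = (b + zy)y = (2.62 + 2×2.31)×2.31 = 16.72 m²; P = b + 2y√(1+z²) = 2.62 + 2×2.31×2.236 = 12.95 m. Hydraulic radius R = A/P = 16.72/12.95 = 1.291 m. Q_B = (1/0.013)·16.72·1.291^(2/3)·√0.00036 = 28.95 m³/s.
The larger discharge is 118.8 m³/s and the smaller is 28.95 m³/s; the ratio is 4.11.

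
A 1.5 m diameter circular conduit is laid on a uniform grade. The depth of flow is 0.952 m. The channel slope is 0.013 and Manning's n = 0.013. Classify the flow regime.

supercritical

For a circular section of diameter D = 1.5 m at depth y = 0.952 m, the central angle is θ = 2 arccos(1 − 2y/D) = 3.687 rad. Then A = (D²/8)(θ − sin θ) = 1.183 m² and P = Dθ/2 = 2.765 m.
Hydraulic radius R = A/P = 1.183/2.765 = 0.4278 m.
V = (1/n) R^(2/3) √S = (1/0.013) × 0.4278^(2/3) × √0.013 = 4.979 m/s. Hydraulic depth D_h = A/T = 1.183/1.445 = 0.8188 m.
Froude number Fr = V/√(g·D_h) = 4.979/√(9.81×0.8188) = 1.76, which is greater than 1, so the flow is supercritical.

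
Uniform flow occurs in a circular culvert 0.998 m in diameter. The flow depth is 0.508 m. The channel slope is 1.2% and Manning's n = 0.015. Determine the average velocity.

For a circular section of diameter D = 0.998 m at depth y = 0.508 m, the central angle is θ = 2 arccos(1 − 2y/D) = 3.178 rad. Then A = (D²/8)(θ − sin θ) = 0.4001 m² and P = Dθ/2 = 1.586 m.
Hydraulic radius R = A/P = 0.4001/1.586 = 0.2523 m.
From Manning's equation, V = (1/n) R^(2/3) S^(1/2) = (1/0.015) × 0.2523^(2/3) × 0.012^(1/2) = 2.92 m/s.

V = 2.92 m/s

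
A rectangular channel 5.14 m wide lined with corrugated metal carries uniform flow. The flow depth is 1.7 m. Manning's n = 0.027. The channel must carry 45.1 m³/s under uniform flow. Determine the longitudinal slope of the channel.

Flow area A = b·y = 5.14 × 1.7 = 8.738 m². Wetted perimeter P = b + 2y = 5.14 + 2×1.7 = 8.54 m.
Hydraulic radius R = A/P = 8.738/8.54 = 1.023 m.
From Manning's equation, S = [nQ / (1 A R^(2/3))]² = [0.027 × 45.1 / (1 × 8.738 × 1.023^(2/3))]² = 0.0188.

S = 0.0188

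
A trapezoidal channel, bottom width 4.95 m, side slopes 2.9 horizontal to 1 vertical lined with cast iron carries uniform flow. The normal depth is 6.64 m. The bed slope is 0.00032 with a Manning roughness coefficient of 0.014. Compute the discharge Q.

Q = 475 m³/s

With bottom width b = 4.95 m and side slope z = 2.9: A = (b + zy)y = (4.95 + 2.9×6.64)×6.64 = 160.7 m²; P = b + 2y√(1+z²) = 4.95 + 2×6.64×3.068 = 45.69 m.
Hydraulic radius R = A/P = 160.7/45.69 = 3.518 m.
Manning's equation: Q = (1/n) A R^(2/3) S^(1/2) = (1/0.014) × 160.7 × 3.518^(2/3) × 0.00032^(1/2) = 475 m³/s.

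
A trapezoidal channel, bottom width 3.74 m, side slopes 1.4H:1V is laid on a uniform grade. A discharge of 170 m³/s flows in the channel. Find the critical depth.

y_c = 3.84 m

At critical depth, Q² T / (g A³) = 1, i.e. A³/T = Q²/g = 170²/9.81 = 2946.
Trying y = 3.36 m: A³/T = 1737 — low.
Trying y = 4.69 m: A³/T = 6693 — high.
Trying y = 3.84 m: A³/T = 2960 — ≈ 2946.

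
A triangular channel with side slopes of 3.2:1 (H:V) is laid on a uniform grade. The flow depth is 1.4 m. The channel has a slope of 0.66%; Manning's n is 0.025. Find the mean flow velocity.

V = 2.48 m/s

For a triangular section with side slope z = 3.2: A = zy² = 3.2×1.4² = 6.272 m²; P = 2y√(1+z²) = 2×1.4×3.353 = 9.387 m.
Hydraulic radius R = A/P = 6.272/9.387 = 0.6681 m.
From Manning's equation, V = (1/n) R^(2/3) S^(1/2) = (1/0.025) × 0.6681^(2/3) × 0.0066^(1/2) = 2.48 m/s.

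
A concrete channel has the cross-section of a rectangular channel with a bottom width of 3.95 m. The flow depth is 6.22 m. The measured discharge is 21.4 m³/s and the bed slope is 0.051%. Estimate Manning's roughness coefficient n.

Flow area A = b·y = 3.95 × 6.22 = 24.57 m². Wetted perimeter P = b + 2y = 3.95 + 2×6.22 = 16.39 m.
Hydraulic radius R = A/P = 24.57/16.39 = 1.499 m.
Rearranging Manning's equation: n = (1/Q) A R^(2/3) S^(1/2) = (1/21.4) × 24.57 × 1.499^(2/3) × √0.00051 = 0.034.

n = 0.034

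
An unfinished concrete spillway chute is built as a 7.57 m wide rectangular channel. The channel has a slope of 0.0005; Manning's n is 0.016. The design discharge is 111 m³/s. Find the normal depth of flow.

y_n = 5.99 m

Manning's equation rearranged: A R^(2/3) = nQ / (1·√S) = 0.016 × 111 / (√0.0005) = 79.43.
Trying y = 6.86 m: A R^(2/3) = 94.1 — too large.
Trying y = 4.79 m: A R^(2/3) = 59.73 — too small.
Trying y = 5.99 m: A R^(2/3) = 79.45 — close enough.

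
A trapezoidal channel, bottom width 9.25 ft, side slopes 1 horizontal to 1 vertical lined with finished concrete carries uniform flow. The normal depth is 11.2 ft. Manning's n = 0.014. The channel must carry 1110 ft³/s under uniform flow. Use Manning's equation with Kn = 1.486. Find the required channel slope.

S = 0.00021

With bottom width b = 9.25 ft and side slope z = 1: A = (b + zy)y = (9.25 + 1×11.2)×11.2 = 229 ft²; P = b + 2y√(1+z²) = 9.25 + 2×11.2×1.414 = 40.93 ft.
Hydraulic radius R = A/P = 229/40.93 = 5.596 ft.
From Manning's equation, S = [nQ / (1.486 A R^(2/3))]² = [0.014 × 1110 / (1.486 × 229 × 5.596^(2/3))]² = 0.00021.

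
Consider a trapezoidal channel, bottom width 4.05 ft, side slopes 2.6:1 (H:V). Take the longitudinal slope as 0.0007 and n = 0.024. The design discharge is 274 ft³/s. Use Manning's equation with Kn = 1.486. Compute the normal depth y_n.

y_n = 5.04 ft

Manning's equation rearranged: A R^(2/3) = nQ / (1.486·√S) = 0.024 × 274 / (1.486 × √0.0007) = 167.3.
Trying y = 4.23 ft: A R^(2/3) = 111.1 — short.
Trying y = 5.04 ft: A R^(2/3) = 167.3 — close enough.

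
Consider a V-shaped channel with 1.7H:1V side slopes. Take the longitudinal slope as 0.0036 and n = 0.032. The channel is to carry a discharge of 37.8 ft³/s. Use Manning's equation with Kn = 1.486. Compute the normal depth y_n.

y_n = 2.69 ft

Manning's equation rearranged: A R^(2/3) = nQ / (1.486·√S) = 0.032 × 37.8 / (1.486 × √0.0036) = 13.57.
Trying y = 2 ft: A R^(2/3) = 6.159 — low.
Trying y = 3.37 ft: A R^(2/3) = 24.76 — high.
Trying y = 2.69 ft: A R^(2/3) = 13.58 — ≈ 13.57.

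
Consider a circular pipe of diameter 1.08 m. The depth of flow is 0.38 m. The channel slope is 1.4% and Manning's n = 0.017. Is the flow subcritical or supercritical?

supercritical

For a circular section of diameter D = 1.08 m at depth y = 0.38 m, the central angle is θ = 2 arccos(1 − 2y/D) = 2.54 rad. Then A = (D²/8)(θ − sin θ) = 0.2878 m² and P = Dθ/2 = 1.372 m.
Hydraulic radius R = A/P = 0.2878/1.372 = 0.2098 m.
V = (1/n) R^(2/3) √S = (1/0.017) × 0.2098^(2/3) × √0.014 = 2.458 m/s. Hydraulic depth D_h = A/T = 0.2878/1.032 = 0.279 m.
Froude number Fr = V/√(g·D_h) = 2.458/√(9.81×0.279) = 1.49, which is greater than 1, so the flow is supercritical.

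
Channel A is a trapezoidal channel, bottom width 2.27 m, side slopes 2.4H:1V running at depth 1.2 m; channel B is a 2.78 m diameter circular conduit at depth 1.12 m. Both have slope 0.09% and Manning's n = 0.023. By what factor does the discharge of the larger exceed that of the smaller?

3.07

Channel A: With bottom width b = 2.27 m and side slope z = 2.4: A = (b + zy)y = (2.27 + 2.4×1.2)×1.2 = 6.18 m²; P = b + 2y√(1+z²) = 2.27 + 2×1.2×2.6 = 8.51 m. Hydraulic radius R = A/P = 6.18/8.51 = 0.7262 m. Q_A = (1/0.023)·6.18·0.7262^(2/3)·√0.0009 = 6.513 m³/s.
Channel B: For a circular section of diameter D = 2.78 m at depth y = 1.12 m, the central angle is θ = 2 arccos(1 − 2y/D) = 2.751 rad. Then A = (D²/8)(θ − sin θ) = 2.289 m² and P = Dθ/2 = 3.823 m. Hydraulic radius R = A/P = 2.289/3.823 = 0.5987 m. Q_B = (1/0.023)·2.289·0.5987^(2/3)·√0.0009 = 2.121 m³/s.
The larger discharge is 6.513 m³/s and the smaller is 2.121 m³/s; the ratio is 3.07.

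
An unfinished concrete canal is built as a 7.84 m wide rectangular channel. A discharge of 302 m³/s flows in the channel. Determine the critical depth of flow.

y_c = 5.33 m

For a rectangular channel, critical depth y_c = (q²/g)^(1/3) where q = Q/b = 302/7.84 = 38.52 m²/s.
So y_c = (38.52²/9.81)^(1/3) = 5.33 m.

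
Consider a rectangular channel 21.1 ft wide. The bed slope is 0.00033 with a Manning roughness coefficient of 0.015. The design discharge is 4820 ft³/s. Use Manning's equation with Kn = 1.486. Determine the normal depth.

Manning's equation rearranged: A R^(2/3) = nQ / (1.486·√S) = 0.015 × 4820 / (1.486 × √0.00033) = 2678.
Try y = 25.6 ft: A R^(2/3) = 2064 — too small.
Try y = 36.2 ft: A R^(2/3) = 3098 — too large.
Try y = 31.9 ft: A R^(2/3) = 2676 — ≈ 2678.

y_n = 31.9 ft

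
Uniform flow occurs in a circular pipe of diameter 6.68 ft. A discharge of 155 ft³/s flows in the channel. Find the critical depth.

At critical depth, Q² T / (g A³) = 1, i.e. A³/T = Q²/g = 155²/32.2 = 746.1.
At y = 3.7 ft: A³/T = 1191 — over.
At y = 2.94 ft: A³/T = 494.5 — short.
At y = 3.27 ft: A³/T = 742.9 — matches.

y_c = 3.27 ft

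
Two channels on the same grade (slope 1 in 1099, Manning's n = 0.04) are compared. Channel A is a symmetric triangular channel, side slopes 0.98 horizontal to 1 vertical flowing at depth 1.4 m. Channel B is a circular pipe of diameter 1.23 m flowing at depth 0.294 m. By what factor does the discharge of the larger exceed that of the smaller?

17.6

Channel A: For a triangular section with side slope z = 0.98: A = zy² = 0.98×1.4² = 1.921 m²; P = 2y√(1+z²) = 2×1.4×1.4 = 3.92 m. Hydraulic radius R = A/P = 1.921/3.92 = 0.49 m. Q_A = (1/0.04)·1.921·0.49^(2/3)·√0.0009099 = 0.9002 m³/s.
Channel B: For a circular section of diameter D = 1.23 m at depth y = 0.294 m, the central angle is θ = 2 arccos(1 − 2y/D) = 2.043 rad. Then A = (D²/8)(θ − sin θ) = 0.218 m² and P = Dθ/2 = 1.257 m. Hydraulic radius R = A/P = 0.218/1.257 = 0.1735 m. Q_B = (1/0.04)·0.218·0.1735^(2/3)·√0.0009099 = 0.05115 m³/s.
The larger discharge is 0.9002 m³/s and the smaller is 0.05115 m³/s; the ratio is 17.6.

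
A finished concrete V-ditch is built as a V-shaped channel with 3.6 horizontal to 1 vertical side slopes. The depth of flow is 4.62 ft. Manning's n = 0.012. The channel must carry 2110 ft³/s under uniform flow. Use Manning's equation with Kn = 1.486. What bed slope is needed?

S = 0.0169

For a triangular section with side slope z = 3.6: A = zy² = 3.6×4.62² = 76.84 ft²; P = 2y√(1+z²) = 2×4.62×3.736 = 34.52 ft.
Hydraulic radius R = A/P = 76.84/34.52 = 2.226 ft.
From Manning's equation, S = [nQ / (1.486 A R^(2/3))]² = [0.012 × 2110 / (1.486 × 76.84 × 2.226^(2/3))]² = 0.0169.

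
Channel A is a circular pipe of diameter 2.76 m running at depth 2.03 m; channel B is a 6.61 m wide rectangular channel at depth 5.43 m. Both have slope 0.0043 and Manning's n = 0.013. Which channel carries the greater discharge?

Channel A: For a circular section of diameter D = 2.76 m at depth y = 2.03 m, the central angle is θ = 2 arccos(1 − 2y/D) = 4.122 rad. Then A = (D²/8)(θ − sin θ) = 4.717 m² and P = Dθ/2 = 5.689 m. Hydraulic radius R = A/P = 4.717/5.689 = 0.8291 m. Q_A = (1/0.013)·4.717·0.8291^(2/3)·√0.0043 = 21 m³/s.
Channel B: Flow area A = b·y = 6.61 × 5.43 = 35.89 m². Wetted perimeter P = b + 2y = 6.61 + 2×5.43 = 17.47 m. Hydraulic radius R = A/P = 35.89/17.47 = 2.055 m. Q_B = (1/0.013)·35.89·2.055^(2/3)·√0.0043 = 292.6 m³/s.
Q_A = 21 m³/s vs Q_B = 292.6 m³/s, so channel B carries more.

channel B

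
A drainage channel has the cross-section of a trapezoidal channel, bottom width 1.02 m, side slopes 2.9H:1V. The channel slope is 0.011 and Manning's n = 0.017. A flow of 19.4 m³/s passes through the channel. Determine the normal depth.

Manning's equation rearranged: A R^(2/3) = nQ / (1·√S) = 0.017 × 19.4 / (√0.011) = 3.145.
Try y = 1.31 m: A R^(2/3) = 4.963 — over.
Try y = 0.938 m: A R^(2/3) = 2.262 — short.
Try y = 1.08 m: A R^(2/3) = 3.142 — ≈ 3.145.

y_n = 1.08 m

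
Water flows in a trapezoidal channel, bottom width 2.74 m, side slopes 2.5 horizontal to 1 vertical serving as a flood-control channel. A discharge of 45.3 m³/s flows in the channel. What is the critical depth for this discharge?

At critical depth, Q² T / (g A³) = 1, i.e. A³/T = Q²/g = 45.3²/9.81 = 209.2.
At y = 2.11 m: A³/T = 363.9 — high.
At y = 1.58 m: A³/T = 111 — low.
At y = 1.85 m: A³/T = 211 — matches.

y_c = 1.85 m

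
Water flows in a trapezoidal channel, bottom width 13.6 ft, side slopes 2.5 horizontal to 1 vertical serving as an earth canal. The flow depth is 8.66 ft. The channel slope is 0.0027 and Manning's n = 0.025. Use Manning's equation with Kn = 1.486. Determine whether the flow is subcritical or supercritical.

subcritical

With bottom width b = 13.6 ft and side slope z = 2.5: A = (b + zy)y = (13.6 + 2.5×8.66)×8.66 = 305.3 ft²; P = b + 2y√(1+z²) = 13.6 + 2×8.66×2.693 = 60.24 ft.
Hydraulic radius R = A/P = 305.3/60.24 = 5.068 ft.
V = (1.486/n) R^(2/3) √S = (1.486/0.025) × 5.068^(2/3) × √0.0027 = 9.113 ft/s. Hydraulic depth D_h = A/T = 305.3/56.9 = 5.365 ft.
Froude number Fr = V/√(g·D_h) = 9.113/√(32.2×5.365) = 0.693, which is less than 1, so the flow is subcritical.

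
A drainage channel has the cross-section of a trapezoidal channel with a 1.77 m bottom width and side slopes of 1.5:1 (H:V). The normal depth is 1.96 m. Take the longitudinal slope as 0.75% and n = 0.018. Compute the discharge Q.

Q = 45.7 m³/s

With bottom width b = 1.77 m and side slope z = 1.5: A = (b + zy)y = (1.77 + 1.5×1.96)×1.96 = 9.232 m²; P = b + 2y√(1+z²) = 1.77 + 2×1.96×1.803 = 8.837 m.
Hydraulic radius R = A/P = 9.232/8.837 = 1.045 m.
Manning's equation: Q = (1/n) A R^(2/3) S^(1/2) = (1/0.018) × 9.232 × 1.045^(2/3) × 0.0075^(1/2) = 45.7 m³/s.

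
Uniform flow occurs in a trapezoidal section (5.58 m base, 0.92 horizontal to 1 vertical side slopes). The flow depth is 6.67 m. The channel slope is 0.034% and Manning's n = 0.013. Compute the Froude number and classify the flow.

With bottom width b = 5.58 m and side slope z = 0.92: A = (b + zy)y = (5.58 + 0.92×6.67)×6.67 = 78.15 m²; P = b + 2y√(1+z²) = 5.58 + 2×6.67×1.359 = 23.71 m.
Hydraulic radius R = A/P = 78.15/23.71 = 3.296 m.
V = (1/n) R^(2/3) √S = (1/0.013) × 3.296^(2/3) × √0.00034 = 3.142 m/s. Hydraulic depth D_h = A/T = 78.15/17.85 = 4.377 m.
Froude number Fr = V/√(g·D_h) = 3.142/√(9.81×4.377) = 0.479, which is less than 1, so the flow is subcritical.

subcritical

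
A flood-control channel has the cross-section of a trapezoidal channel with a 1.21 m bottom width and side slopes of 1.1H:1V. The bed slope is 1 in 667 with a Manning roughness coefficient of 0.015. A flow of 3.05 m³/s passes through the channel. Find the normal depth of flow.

Manning's equation rearranged: A R^(2/3) = nQ / (1·√S) = 0.015 × 3.05 / (√0.001499) = 1.182.
Trying y = 0.723 m: A R^(2/3) = 0.8279 — too small.
Trying y = 0.949 m: A R^(2/3) = 1.402 — too large.
Trying y = 0.87 m: A R^(2/3) = 1.182 — close enough.

y_n = 0.87 m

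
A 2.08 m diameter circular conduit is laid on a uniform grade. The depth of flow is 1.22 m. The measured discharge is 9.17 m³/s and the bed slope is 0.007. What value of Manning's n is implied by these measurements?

For a circular section of diameter D = 2.08 m at depth y = 1.22 m, the central angle is θ = 2 arccos(1 − 2y/D) = 3.489 rad. Then A = (D²/8)(θ − sin θ) = 2.071 m² and P = Dθ/2 = 3.629 m.
Hydraulic radius R = A/P = 2.071/3.629 = 0.5708 m.
Rearranging Manning's equation: n = (1/Q) A R^(2/3) S^(1/2) = (1/9.17) × 2.071 × 0.5708^(2/3) × √0.007 = 0.013.

n = 0.013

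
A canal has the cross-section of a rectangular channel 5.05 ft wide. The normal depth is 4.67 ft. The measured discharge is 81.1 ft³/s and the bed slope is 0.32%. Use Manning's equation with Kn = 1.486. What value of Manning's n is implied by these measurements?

Flow area A = b·y = 5.05 × 4.67 = 23.58 ft². Wetted perimeter P = b + 2y = 5.05 + 2×4.67 = 14.39 ft.
Hydraulic radius R = A/P = 23.58/14.39 = 1.639 ft.
Rearranging Manning's equation: n = (1.486/Q) A R^(2/3) S^(1/2) = (1.486/81.1) × 23.58 × 1.639^(2/3) × √0.0032 = 0.034.

n = 0.034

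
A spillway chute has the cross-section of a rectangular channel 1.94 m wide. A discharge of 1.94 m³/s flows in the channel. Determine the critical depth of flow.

y_c = 0.467 m

For a rectangular channel, critical depth y_c = (q²/g)^(1/3) where q = Q/b = 1.94/1.94 = 1 m²/s.
So y_c = (1²/9.81)^(1/3) = 0.467 m.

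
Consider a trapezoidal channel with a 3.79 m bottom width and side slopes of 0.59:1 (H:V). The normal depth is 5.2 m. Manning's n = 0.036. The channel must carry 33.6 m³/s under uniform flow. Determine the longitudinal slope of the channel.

S = 0.000391

With bottom width b = 3.79 m and side slope z = 0.59: A = (b + zy)y = (3.79 + 0.59×5.2)×5.2 = 35.66 m²; P = b + 2y√(1+z²) = 3.79 + 2×5.2×1.161 = 15.87 m.
Hydraulic radius R = A/P = 35.66/15.87 = 2.248 m.
From Manning's equation, S = [nQ / (1 A R^(2/3))]² = [0.036 × 33.6 / (1 × 35.66 × 2.248^(2/3))]² = 0.000391.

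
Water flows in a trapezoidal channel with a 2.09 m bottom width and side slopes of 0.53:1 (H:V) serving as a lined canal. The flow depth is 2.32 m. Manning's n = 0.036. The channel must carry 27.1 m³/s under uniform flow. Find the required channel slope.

With bottom width b = 2.09 m and side slope z = 0.53: A = (b + zy)y = (2.09 + 0.53×2.32)×2.32 = 7.701 m²; P = b + 2y√(1+z²) = 2.09 + 2×2.32×1.132 = 7.341 m.
Hydraulic radius R = A/P = 7.701/7.341 = 1.049 m.
From Manning's equation, S = [nQ / (1 A R^(2/3))]² = [0.036 × 27.1 / (1 × 7.701 × 1.049^(2/3))]² = 0.0151.

S = 0.0151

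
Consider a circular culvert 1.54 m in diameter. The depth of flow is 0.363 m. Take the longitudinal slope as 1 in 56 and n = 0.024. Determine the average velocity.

V = 2 m/s

For a circular section of diameter D = 1.54 m at depth y = 0.363 m, the central angle is θ = 2 arccos(1 − 2y/D) = 2.028 rad. Then A = (D²/8)(θ − sin θ) = 0.3351 m² and P = Dθ/2 = 1.561 m.
Hydraulic radius R = A/P = 0.3351/1.561 = 0.2146 m.
From Manning's equation, V = (1/n) R^(2/3) S^(1/2) = (1/0.024) × 0.2146^(2/3) × 0.01786^(1/2) = 2 m/s.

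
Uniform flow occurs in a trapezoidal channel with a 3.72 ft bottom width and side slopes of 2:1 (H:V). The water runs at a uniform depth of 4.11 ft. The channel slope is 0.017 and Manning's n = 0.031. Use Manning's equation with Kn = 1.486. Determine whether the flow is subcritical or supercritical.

With bottom width b = 3.72 ft and side slope z = 2: A = (b + zy)y = (3.72 + 2×4.11)×4.11 = 49.07 ft²; P = b + 2y√(1+z²) = 3.72 + 2×4.11×2.236 = 22.1 ft.
Hydraulic radius R = A/P = 49.07/22.1 = 2.22 ft.
V = (1.486/n) R^(2/3) √S = (1.486/0.031) × 2.22^(2/3) × √0.017 = 10.64 ft/s. Hydraulic depth D_h = A/T = 49.07/20.16 = 2.434 ft.
Froude number Fr = V/√(g·D_h) = 10.64/√(32.2×2.434) = 1.2, which is greater than 1, so the flow is supercritical.

supercritical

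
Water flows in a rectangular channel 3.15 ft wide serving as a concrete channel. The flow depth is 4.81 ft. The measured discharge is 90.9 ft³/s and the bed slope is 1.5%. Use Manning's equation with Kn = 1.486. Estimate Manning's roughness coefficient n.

Flow area A = b·y = 3.15 × 4.81 = 15.15 ft². Wetted perimeter P = b + 2y = 3.15 + 2×4.81 = 12.77 ft.
Hydraulic radius R = A/P = 15.15/12.77 = 1.186 ft.
Rearranging Manning's equation: n = (1.486/Q) A R^(2/3) S^(1/2) = (1.486/90.9) × 15.15 × 1.186^(2/3) × √0.015 = 0.034.

n = 0.034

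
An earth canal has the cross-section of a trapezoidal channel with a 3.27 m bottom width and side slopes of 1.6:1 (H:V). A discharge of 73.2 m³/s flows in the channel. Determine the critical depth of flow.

y_c = 2.52 m

At critical depth, Q² T / (g A³) = 1, i.e. A³/T = Q²/g = 73.2²/9.81 = 546.2.
Try y = 1.74 m: A³/T = 132.3 — short.
Try y = 2.8 m: A³/T = 835.5 — over.
Try y = 2.52 m: A³/T = 549.7 — matches.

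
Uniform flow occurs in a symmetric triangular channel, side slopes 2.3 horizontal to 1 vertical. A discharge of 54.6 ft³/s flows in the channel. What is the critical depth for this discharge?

y_c = 2.04 ft

At critical depth, Q² T / (g A³) = 1, i.e. A³/T = Q²/g = 54.6²/32.2 = 92.58.
Try y = 1.56 ft: A³/T = 24.44 — too small.
Try y = 2.31 ft: A³/T = 174 — too large.
Try y = 2.04 ft: A³/T = 93.45 — close enough.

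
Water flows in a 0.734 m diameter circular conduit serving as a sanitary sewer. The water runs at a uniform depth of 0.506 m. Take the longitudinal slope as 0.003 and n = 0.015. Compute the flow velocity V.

For a circular section of diameter D = 0.734 m at depth y = 0.506 m, the central angle is θ = 2 arccos(1 − 2y/D) = 3.918 rad. Then A = (D²/8)(θ − sin θ) = 0.3111 m² and P = Dθ/2 = 1.438 m.
Hydraulic radius R = A/P = 0.3111/1.438 = 0.2163 m.
From Manning's equation, V = (1/n) R^(2/3) S^(1/2) = (1/0.015) × 0.2163^(2/3) × 0.003^(1/2) = 1.32 m/s.

V = 1.32 m/s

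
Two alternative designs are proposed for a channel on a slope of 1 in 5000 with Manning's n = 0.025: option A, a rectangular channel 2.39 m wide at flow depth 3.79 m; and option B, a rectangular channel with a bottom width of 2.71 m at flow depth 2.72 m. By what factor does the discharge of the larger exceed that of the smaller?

1.23

Channel A: Flow area A = b·y = 2.39 × 3.79 = 9.058 m². Wetted perimeter P = b + 2y = 2.39 + 2×3.79 = 9.97 m. Hydraulic radius R = A/P = 9.058/9.97 = 0.9085 m. Q_A = (1/0.025)·9.058·0.9085^(2/3)·√0.0002 = 4.807 m³/s.
Channel B: Flow area A = b·y = 2.71 × 2.72 = 7.371 m². Wetted perimeter P = b + 2y = 2.71 + 2×2.72 = 8.15 m. Hydraulic radius R = A/P = 7.371/8.15 = 0.9044 m. Q_B = (1/0.025)·7.371·0.9044^(2/3)·√0.0002 = 3.9 m³/s.
The larger discharge is 4.807 m³/s and the smaller is 3.9 m³/s; the ratio is 1.23.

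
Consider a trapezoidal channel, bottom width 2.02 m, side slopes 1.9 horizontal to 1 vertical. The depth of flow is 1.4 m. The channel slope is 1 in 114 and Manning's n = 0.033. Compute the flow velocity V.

With bottom width b = 2.02 m and side slope z = 1.9: A = (b + zy)y = (2.02 + 1.9×1.4)×1.4 = 6.552 m²; P = b + 2y√(1+z²) = 2.02 + 2×1.4×2.147 = 8.032 m.
Hydraulic radius R = A/P = 6.552/8.032 = 0.8158 m.
From Manning's equation, V = (1/n) R^(2/3) S^(1/2) = (1/0.033) × 0.8158^(2/3) × 0.008772^(1/2) = 2.48 m/s.

V = 2.48 m/s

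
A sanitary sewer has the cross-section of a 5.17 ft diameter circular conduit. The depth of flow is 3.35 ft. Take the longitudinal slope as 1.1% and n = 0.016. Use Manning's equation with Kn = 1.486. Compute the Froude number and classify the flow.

supercritical

For a circular section of diameter D = 5.17 ft at depth y = 3.35 ft, the central angle is θ = 2 arccos(1 − 2y/D) = 3.742 rad. Then A = (D²/8)(θ − sin θ) = 14.39 ft² and P = Dθ/2 = 9.674 ft.
Hydraulic radius R = A/P = 14.39/9.674 = 1.488 ft.
V = (1.486/n) R^(2/3) √S = (1.486/0.016) × 1.488^(2/3) × √0.011 = 12.69 ft/s. Hydraulic depth D_h = A/T = 14.39/4.938 = 2.914 ft.
Froude number Fr = V/√(g·D_h) = 12.69/√(32.2×2.914) = 1.31, which is greater than 1, so the flow is supercritical.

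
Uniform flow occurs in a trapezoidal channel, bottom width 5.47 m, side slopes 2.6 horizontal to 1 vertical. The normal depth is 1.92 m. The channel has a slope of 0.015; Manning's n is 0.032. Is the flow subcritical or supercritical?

supercritical

With bottom width b = 5.47 m and side slope z = 2.6: A = (b + zy)y = (5.47 + 2.6×1.92)×1.92 = 20.09 m²; P = b + 2y√(1+z²) = 5.47 + 2×1.92×2.786 = 16.17 m.
Hydraulic radius R = A/P = 20.09/16.17 = 1.242 m.
V = (1/n) R^(2/3) √S = (1/0.032) × 1.242^(2/3) × √0.015 = 4.423 m/s. Hydraulic depth D_h = A/T = 20.09/15.45 = 1.3 m.
Froude number Fr = V/√(g·D_h) = 4.423/√(9.81×1.3) = 1.24, which is greater than 1, so the flow is supercritical.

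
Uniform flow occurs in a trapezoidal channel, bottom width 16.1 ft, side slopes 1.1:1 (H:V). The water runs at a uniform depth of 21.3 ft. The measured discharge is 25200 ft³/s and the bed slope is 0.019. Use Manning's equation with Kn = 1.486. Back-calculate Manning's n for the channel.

With bottom width b = 16.1 ft and side slope z = 1.1: A = (b + zy)y = (16.1 + 1.1×21.3)×21.3 = 842 ft²; P = b + 2y√(1+z²) = 16.1 + 2×21.3×1.487 = 79.43 ft.
Hydraulic radius R = A/P = 842/79.43 = 10.6 ft.
Rearranging Manning's equation: n = (1.486/Q) A R^(2/3) S^(1/2) = (1.486/25200) × 842 × 10.6^(2/3) × √0.019 = 0.033.

n = 0.033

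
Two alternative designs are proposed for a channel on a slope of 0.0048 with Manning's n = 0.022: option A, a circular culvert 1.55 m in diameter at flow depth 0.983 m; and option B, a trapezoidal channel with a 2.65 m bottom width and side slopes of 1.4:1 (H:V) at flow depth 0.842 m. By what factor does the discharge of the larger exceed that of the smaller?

3.07

Channel A: For a circular section of diameter D = 1.55 m at depth y = 0.983 m, the central angle is θ = 2 arccos(1 − 2y/D) = 3.685 rad. Then A = (D²/8)(θ − sin θ) = 1.262 m² and P = Dθ/2 = 2.856 m. Hydraulic radius R = A/P = 1.262/2.856 = 0.4419 m. Q_A = (1/0.022)·1.262·0.4419^(2/3)·√0.0048 = 2.306 m³/s.
Channel B: With bottom width b = 2.65 m and side slope z = 1.4: A = (b + zy)y = (2.65 + 1.4×0.842)×0.842 = 3.224 m²; P = b + 2y√(1+z²) = 2.65 + 2×0.842×1.72 = 5.547 m. Hydraulic radius R = A/P = 3.224/5.547 = 0.5812 m. Q_B = (1/0.022)·3.224·0.5812^(2/3)·√0.0048 = 7.07 m³/s.
The larger discharge is 7.07 m³/s and the smaller is 2.306 m³/s; the ratio is 3.07.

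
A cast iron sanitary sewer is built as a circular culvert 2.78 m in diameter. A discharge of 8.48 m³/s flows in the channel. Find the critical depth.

y_c = 1.28 m

At critical depth, Q² T / (g A³) = 1, i.e. A³/T = Q²/g = 8.48²/9.81 = 7.33.
Trying y = 1 m: A³/T = 2.844 — too small.
Trying y = 1.28 m: A³/T = 7.337 — ≈ 7.33.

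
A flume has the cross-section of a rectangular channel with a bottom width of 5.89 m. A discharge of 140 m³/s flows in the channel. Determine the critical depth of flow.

y_c = 3.86 m

For a rectangular channel, critical depth y_c = (q²/g)^(1/3) where q = Q/b = 140/5.89 = 23.77 m²/s.
So y_c = (23.77²/9.81)^(1/3) = 3.86 m.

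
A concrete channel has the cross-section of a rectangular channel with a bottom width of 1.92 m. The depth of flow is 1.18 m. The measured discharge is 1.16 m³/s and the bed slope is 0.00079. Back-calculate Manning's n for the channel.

n = 0.0359

Flow area A = b·y = 1.92 × 1.18 = 2.266 m². Wetted perimeter P = b + 2y = 1.92 + 2×1.18 = 4.28 m.
Hydraulic radius R = A/P = 2.266/4.28 = 0.5293 m.
Rearranging Manning's equation: n = (1/Q) A R^(2/3) S^(1/2) = (1/1.16) × 2.266 × 0.5293^(2/3) × √0.00079 = 0.0359.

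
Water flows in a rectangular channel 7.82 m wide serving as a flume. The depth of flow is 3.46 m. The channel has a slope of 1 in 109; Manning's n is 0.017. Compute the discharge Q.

Flow area A = b·y = 7.82 × 3.46 = 27.06 m². Wetted perimeter P = b + 2y = 7.82 + 2×3.46 = 14.74 m.
Hydraulic radius R = A/P = 27.06/14.74 = 1.836 m.
Manning's equation: Q = (1/n) A R^(2/3) S^(1/2) = (1/0.017) × 27.06 × 1.836^(2/3) × 0.009174^(1/2) = 229 m³/s.

Q = 229 m³/s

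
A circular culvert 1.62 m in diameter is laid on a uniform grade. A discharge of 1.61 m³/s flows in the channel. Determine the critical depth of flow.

y_c = 0.634 m

At critical depth, Q² T / (g A³) = 1, i.e. A³/T = Q²/g = 1.61²/9.81 = 0.2642.
Try y = 0.547 m: A³/T = 0.1497 — short.
Try y = 0.765 m: A³/T = 0.5431 — over.
Try y = 0.634 m: A³/T = 0.2644 — matches.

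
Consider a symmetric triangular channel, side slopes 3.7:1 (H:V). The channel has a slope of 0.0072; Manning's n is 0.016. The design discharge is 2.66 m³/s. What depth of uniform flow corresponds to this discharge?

Manning's equation rearranged: A R^(2/3) = nQ / (1·√S) = 0.016 × 2.66 / (√0.0072) = 0.5016.
Try y = 0.64 m: A R^(2/3) = 0.6926 — high.
Try y = 0.408 m: A R^(2/3) = 0.2085 — low.
Try y = 0.567 m: A R^(2/3) = 0.5014 — ≈ 0.5016.

y_n = 0.567 m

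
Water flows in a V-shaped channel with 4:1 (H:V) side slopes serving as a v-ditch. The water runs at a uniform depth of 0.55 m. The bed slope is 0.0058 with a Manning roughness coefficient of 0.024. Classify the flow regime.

For a triangular section with side slope z = 4: A = zy² = 4×0.55² = 1.21 m²; P = 2y√(1+z²) = 2×0.55×4.123 = 4.535 m.
Hydraulic radius R = A/P = 1.21/4.535 = 0.2668 m.
V = (1/n) R^(2/3) √S = (1/0.024) × 0.2668^(2/3) × √0.0058 = 1.315 m/s. Hydraulic depth D_h = A/T = 1.21/4.4 = 0.275 m.
Froude number Fr = V/√(g·D_h) = 1.315/√(9.81×0.275) = 0.801, which is less than 1, so the flow is subcritical.

subcritical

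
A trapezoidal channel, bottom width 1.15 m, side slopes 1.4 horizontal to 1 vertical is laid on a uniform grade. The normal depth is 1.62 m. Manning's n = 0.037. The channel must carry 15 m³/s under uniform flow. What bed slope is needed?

S = 0.013

With bottom width b = 1.15 m and side slope z = 1.4: A = (b + zy)y = (1.15 + 1.4×1.62)×1.62 = 5.537 m²; P = b + 2y√(1+z²) = 1.15 + 2×1.62×1.72 = 6.724 m.
Hydraulic radius R = A/P = 5.537/6.724 = 0.8235 m.
From Manning's equation, S = [nQ / (1 A R^(2/3))]² = [0.037 × 15 / (1 × 5.537 × 0.8235^(2/3))]² = 0.013.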